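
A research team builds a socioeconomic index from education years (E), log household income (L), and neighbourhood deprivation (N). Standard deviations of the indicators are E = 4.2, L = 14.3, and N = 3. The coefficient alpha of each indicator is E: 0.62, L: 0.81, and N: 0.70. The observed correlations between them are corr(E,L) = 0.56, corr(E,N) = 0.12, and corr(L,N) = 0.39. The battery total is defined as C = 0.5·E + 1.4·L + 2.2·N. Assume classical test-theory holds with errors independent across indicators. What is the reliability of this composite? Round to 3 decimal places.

Var(C) = 0.5²·4.2² + 1.4²·14.3² + 2.2²·3² + 2·[0.7·4.2·14.3·0.56 + 1.1·4.2·3·0.12 + 3.08·14.3·3·0.39] = 448.77 + 153.476 = 602.247.
With uncorrelated errors the cross-covariances are all true-score covariance, so they carry over unchanged; only the diagonal terms shrink to ρᵢσᵢ².
True-score variance = [0.5²·4.2²·0.62 + 1.4²·14.3²·0.81 + 2.2²·3²·0.70] + 153.476 = 357.875 + 153.476 = 511.351.
Reliability = 511.351 / 602.247 = 0.849.

0.849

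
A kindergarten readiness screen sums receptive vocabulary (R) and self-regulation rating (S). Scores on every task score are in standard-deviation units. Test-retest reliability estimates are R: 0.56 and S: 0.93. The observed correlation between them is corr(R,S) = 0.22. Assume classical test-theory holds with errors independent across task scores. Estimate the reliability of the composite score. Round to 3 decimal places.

0.791

Var(R+S) = 2 + 2·[0.22] = 2 + 0.44 = 2.44.
Because errors are independent across components, Cov(Tᵢ,Tⱼ) = Cov(Xᵢ,Xⱼ); the off-diagonal part of the true-score variance is the same as above.
True-score variance = [0.56 + 0.93] + 0.44 = 1.49 + 0.44 = 1.93.
Reliability = 1.93 / 2.44 = 0.791.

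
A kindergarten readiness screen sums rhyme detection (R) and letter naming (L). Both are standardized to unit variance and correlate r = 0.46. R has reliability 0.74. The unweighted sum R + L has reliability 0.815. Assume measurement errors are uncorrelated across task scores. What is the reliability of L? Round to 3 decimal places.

0.720

Var(R+L) = 2 + 2·0.46 = 2.920.
True-score variance = ρ_R + ρ_L + 2·0.46, so 0.815 = (0.74 + ρ_L + 0.92) / 2.920.
ρ_L = 0.815·2.920 − 0.74 − 0.92 = 0.720.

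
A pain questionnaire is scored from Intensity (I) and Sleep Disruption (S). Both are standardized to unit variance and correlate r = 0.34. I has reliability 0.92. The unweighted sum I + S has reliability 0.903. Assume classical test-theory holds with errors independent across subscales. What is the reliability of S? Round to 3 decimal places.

Var(I+S) = 2 + 2·0.34 = 2.680.
True-score variance = ρ_I + ρ_S + 2·0.34, so 0.903 = (0.92 + ρ_S + 0.68) / 2.680.
ρ_S = 0.903·2.680 − 0.92 − 0.68 = 0.820.

0.820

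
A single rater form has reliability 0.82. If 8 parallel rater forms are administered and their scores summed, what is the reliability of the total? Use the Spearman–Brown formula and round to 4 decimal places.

ρ_k = kρ / (1 + (k−1)ρ) = 8·0.82 / (1 + 7·0.82) = 6.560 / 6.740 = 0.9733.

0.9733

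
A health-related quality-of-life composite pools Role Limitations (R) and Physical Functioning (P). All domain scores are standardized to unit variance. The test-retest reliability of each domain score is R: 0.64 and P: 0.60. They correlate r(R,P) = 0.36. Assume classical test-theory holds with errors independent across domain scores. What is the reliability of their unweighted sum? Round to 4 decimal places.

Var(R+P) = 2 + 2·[0.36] = 2 + 0.72 = 2.72.
Because errors are independent across components, Cov(Tᵢ,Tⱼ) = Cov(Xᵢ,Xⱼ); the off-diagonal part of the true-score variance is the same as above.
True-score variance = [0.64 + 0.60] + 0.72 = 1.24 + 0.72 = 1.96.
Reliability = 1.96 / 2.72 = 0.7206.

0.7206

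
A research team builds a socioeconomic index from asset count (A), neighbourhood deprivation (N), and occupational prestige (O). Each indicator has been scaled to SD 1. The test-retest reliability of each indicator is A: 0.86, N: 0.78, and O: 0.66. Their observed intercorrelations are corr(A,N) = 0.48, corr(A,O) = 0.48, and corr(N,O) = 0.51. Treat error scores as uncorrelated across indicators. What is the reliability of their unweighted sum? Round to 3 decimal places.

0.882

Var(A+N+O) = 3 + 2·[0.48 + 0.48 + 0.51] = 3 + 2.94 = 5.94.
Under uncorrelated errors the observed covariances equal the true-score covariances, so only the own-variance terms attenuate.
True-score variance = [0.86 + 0.78 + 0.66] + 2.94 = 2.3 + 2.94 = 5.24.
Reliability = 5.24 / 5.94 = 0.882.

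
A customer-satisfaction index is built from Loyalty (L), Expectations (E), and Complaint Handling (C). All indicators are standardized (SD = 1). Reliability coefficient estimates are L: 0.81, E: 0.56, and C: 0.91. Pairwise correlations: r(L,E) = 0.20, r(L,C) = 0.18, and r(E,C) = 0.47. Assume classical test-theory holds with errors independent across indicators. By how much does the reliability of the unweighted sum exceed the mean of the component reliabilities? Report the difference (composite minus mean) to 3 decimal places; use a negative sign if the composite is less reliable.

0.087

Var(sum) = 3 + 1.7 = 4.7; true-score variance = 2.28 + 1.7 = 3.98; composite reliability = 0.8468.
Mean component reliability = 0.7600.
Difference = 0.8468 − 0.7600 = 0.087.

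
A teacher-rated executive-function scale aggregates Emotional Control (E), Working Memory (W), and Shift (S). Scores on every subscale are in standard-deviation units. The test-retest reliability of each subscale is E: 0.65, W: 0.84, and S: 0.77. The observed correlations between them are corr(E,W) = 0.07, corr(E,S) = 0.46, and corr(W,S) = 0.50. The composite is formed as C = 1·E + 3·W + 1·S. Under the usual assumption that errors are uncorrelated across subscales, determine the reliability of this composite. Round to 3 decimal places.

Var(C) = 1 + 3² + 1 + 2·[3·0.07 + 0.46 + 3·0.50] = 11 + 4.34 = 15.34.
Because errors are independent across components, Cov(Tᵢ,Tⱼ) = Cov(Xᵢ,Xⱼ); the off-diagonal part of the true-score variance is the same as above.
True-score variance = [0.65 + 3²·0.84 + 0.77] + 4.34 = 8.98 + 4.34 = 13.32.
Reliability = 13.32 / 15.34 = 0.868.

0.868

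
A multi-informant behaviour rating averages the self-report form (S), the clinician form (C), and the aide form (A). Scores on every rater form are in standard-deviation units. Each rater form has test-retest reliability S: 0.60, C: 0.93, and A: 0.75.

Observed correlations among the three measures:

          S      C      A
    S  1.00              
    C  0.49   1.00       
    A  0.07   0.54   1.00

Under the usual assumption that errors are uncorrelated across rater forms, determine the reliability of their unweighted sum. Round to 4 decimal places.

0.8615

Var(S+C+A) = 3 + 2·[0.49 + 0.07 + 0.54] = 3 + 2.2 = 5.2.
With uncorrelated errors the cross-covariances are all true-score covariance, so they carry over unchanged; only the diagonal terms shrink to ρᵢσᵢ².
True-score variance = [0.60 + 0.93 + 0.75] + 2.2 = 2.28 + 2.2 = 4.48.
Reliability = 4.48 / 5.2 = 0.8615.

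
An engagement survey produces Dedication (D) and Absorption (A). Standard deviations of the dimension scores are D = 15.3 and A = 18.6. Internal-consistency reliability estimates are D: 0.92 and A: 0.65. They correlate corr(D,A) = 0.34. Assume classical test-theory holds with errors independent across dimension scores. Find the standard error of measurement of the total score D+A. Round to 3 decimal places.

11.824

Var(total) = 580.05 + 193.514 = 773.564.
True-score variance = 440.237 + 193.514 = 633.751, so reliability = 0.8193.
Error variance = 773.564 − 633.751 = 139.813; SEM = √139.813 = 11.824.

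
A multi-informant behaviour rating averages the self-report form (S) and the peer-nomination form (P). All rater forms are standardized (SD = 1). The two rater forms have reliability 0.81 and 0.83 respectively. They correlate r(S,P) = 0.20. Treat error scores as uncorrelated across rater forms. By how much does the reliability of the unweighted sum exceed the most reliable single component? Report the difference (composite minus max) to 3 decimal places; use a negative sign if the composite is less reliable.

Var(sum) = 2 + 0.4 = 2.4; true-score variance = 1.64 + 0.4 = 2.04; composite reliability = 0.8500.
Max component reliability = 0.8300.
Difference = 0.8500 − 0.8300 = 0.020.

0.020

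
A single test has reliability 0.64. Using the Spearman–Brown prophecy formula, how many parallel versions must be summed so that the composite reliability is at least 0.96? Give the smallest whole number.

14

k ≥ ρ*(1−ρ₁)/(ρ₁(1−ρ*)) = 0.96·0.36 / (0.64·0.04) = 13.500.
Smallest integer k = 14.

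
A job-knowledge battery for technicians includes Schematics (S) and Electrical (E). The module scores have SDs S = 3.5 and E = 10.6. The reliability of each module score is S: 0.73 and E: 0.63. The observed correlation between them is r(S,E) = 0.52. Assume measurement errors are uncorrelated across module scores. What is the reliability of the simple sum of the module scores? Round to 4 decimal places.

Var(S+E) = 3.5² + 10.6² + 2·[3.5·10.6·0.52] = 124.61 + 38.584 = 163.194.
With uncorrelated errors the cross-covariances are all true-score covariance, so they carry over unchanged; only the diagonal terms shrink to ρᵢσᵢ².
True-score variance = [3.5²·0.73 + 10.6²·0.63] + 38.584 = 79.7293 + 38.584 = 118.313.
Reliability = 118.313 / 163.194 = 0.7250.

0.7250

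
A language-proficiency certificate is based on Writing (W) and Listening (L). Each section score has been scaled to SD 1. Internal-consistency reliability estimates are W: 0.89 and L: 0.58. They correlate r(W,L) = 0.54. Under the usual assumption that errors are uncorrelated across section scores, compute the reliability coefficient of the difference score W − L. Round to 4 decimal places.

0.4239

Var(W−L) = 1 + 1 − 2·0.54 = 2 − 1.08 = 0.92.
Under uncorrelated errors the observed covariances equal the true-score covariances, so only the own-variance terms attenuate.
True-score variance = [0.89 + 0.58] − 1.08 = 1.47 − 1.08 = 0.39.
Reliability = 0.39 / 0.92 = 0.4239.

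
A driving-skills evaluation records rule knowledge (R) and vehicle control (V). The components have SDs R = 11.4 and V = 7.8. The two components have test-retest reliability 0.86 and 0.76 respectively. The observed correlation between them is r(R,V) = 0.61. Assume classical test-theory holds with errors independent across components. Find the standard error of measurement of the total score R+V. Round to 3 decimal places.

Var(total) = 190.8 + 108.482 = 299.282.
True-score variance = 158.004 + 108.482 = 266.486, so reliability = 0.8904.
Error variance = 299.282 − 266.486 = 32.796; SEM = √32.796 = 5.727.

5.727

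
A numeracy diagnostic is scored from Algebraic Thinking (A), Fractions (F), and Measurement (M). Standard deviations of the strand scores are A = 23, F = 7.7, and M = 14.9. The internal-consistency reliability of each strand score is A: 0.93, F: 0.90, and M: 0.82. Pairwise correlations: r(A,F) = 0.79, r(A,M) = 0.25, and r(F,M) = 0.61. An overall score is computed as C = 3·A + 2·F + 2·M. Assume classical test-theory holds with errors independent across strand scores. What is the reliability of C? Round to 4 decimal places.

Var(C) = 3²·23² + 2²·7.7² + 2²·14.9² + 2·[6·23·7.7·0.79 + 6·23·14.9·0.25 + 4·7.7·14.9·0.61] = 5886.2 + 3266.89 = 9153.09.
With uncorrelated errors the cross-covariances are all true-score covariance, so they carry over unchanged; only the diagonal terms shrink to ρᵢσᵢ².
True-score variance = [3²·23²·0.93 + 2²·7.7²·0.90 + 2²·14.9²·0.82] + 3266.89 = 5369.37 + 3266.89 = 8636.26.
Reliability = 8636.26 / 9153.09 = 0.9435.

0.9435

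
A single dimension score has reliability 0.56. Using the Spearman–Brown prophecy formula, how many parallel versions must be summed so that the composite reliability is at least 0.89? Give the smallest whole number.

k ≥ ρ*(1−ρ₁)/(ρ₁(1−ρ*)) = 0.89·0.44 / (0.56·0.11) = 6.357.
Smallest integer k = 7.

7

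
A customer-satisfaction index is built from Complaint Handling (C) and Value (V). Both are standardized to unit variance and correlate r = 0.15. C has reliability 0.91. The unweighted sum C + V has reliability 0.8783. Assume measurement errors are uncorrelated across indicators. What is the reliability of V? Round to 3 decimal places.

Var(C+V) = 2 + 2·0.15 = 2.300.
True-score variance = ρ_C + ρ_V + 2·0.15, so 0.8783 = (0.91 + ρ_V + 0.30) / 2.300.
ρ_V = 0.8783·2.300 − 0.91 − 0.30 = 0.810.

0.810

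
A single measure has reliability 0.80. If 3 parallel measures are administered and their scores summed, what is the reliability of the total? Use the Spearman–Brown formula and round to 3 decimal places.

ρ_k = kρ / (1 + (k−1)ρ) = 3·0.80 / (1 + 2·0.80) = 2.400 / 2.600 = 0.923.

0.923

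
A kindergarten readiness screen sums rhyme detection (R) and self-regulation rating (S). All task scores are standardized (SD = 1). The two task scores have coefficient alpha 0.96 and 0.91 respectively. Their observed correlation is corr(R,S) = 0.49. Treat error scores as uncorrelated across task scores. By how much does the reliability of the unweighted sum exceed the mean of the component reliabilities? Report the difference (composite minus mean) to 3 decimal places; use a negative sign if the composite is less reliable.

0.021

Var(sum) = 2 + 0.98 = 2.98; true-score variance = 1.87 + 0.98 = 2.85; composite reliability = 0.9564.
Mean component reliability = 0.9350.
Difference = 0.9564 − 0.9350 = 0.021.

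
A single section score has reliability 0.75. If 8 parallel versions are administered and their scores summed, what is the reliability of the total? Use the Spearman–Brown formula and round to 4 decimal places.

0.9600

ρ_k = kρ / (1 + (k−1)ρ) = 8·0.75 / (1 + 7·0.75) = 6.000 / 6.250 = 0.9600.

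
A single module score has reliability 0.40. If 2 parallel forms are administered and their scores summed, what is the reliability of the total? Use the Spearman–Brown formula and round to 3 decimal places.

0.571

ρ_k = kρ / (1 + (k−1)ρ) = 2·0.40 / (1 + 1·0.40) = 0.800 / 1.400 = 0.571.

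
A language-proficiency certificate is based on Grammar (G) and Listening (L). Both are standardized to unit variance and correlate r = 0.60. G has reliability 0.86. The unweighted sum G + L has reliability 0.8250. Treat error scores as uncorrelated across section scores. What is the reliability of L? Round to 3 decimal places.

Var(G+L) = 2 + 2·0.60 = 3.200.
True-score variance = ρ_G + ρ_L + 2·0.60, so 0.8250 = (0.86 + ρ_L + 1.20) / 3.200.
ρ_L = 0.8250·3.200 − 0.86 − 1.20 = 0.580.

0.580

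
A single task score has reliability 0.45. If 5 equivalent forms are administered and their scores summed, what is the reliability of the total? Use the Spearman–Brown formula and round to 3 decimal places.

ρ_k = kρ / (1 + (k−1)ρ) = 5·0.45 / (1 + 4·0.45) = 2.250 / 2.800 = 0.804.

0.804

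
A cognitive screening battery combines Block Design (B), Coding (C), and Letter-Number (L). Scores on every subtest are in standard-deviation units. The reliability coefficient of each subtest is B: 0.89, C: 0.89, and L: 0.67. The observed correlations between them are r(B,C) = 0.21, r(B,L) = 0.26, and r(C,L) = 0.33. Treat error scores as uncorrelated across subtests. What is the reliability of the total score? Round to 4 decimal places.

Var(B+C+L) = 3 + 2·[0.21 + 0.26 + 0.33] = 3 + 1.6 = 4.6.
Under uncorrelated errors the observed covariances equal the true-score covariances, so only the own-variance terms attenuate.
True-score variance = [0.89 + 0.89 + 0.67] + 1.6 = 2.45 + 1.6 = 4.05.
Reliability = 4.05 / 4.6 = 0.8804.

0.8804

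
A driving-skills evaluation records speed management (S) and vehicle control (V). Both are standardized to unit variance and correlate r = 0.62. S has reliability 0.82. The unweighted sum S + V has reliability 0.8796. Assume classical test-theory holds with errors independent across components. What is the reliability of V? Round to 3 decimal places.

0.790

Var(S+V) = 2 + 2·0.62 = 3.240.
True-score variance = ρ_S + ρ_V + 2·0.62, so 0.8796 = (0.82 + ρ_V + 1.24) / 3.240.
ρ_V = 0.8796·3.240 − 0.82 − 1.24 = 0.790.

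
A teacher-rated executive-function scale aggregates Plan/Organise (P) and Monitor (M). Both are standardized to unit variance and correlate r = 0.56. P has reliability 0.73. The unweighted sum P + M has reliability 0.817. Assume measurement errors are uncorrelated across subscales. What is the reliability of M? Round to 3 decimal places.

Var(P+M) = 2 + 2·0.56 = 3.120.
True-score variance = ρ_P + ρ_M + 2·0.56, so 0.817 = (0.73 + ρ_M + 1.12) / 3.120.
ρ_M = 0.817·3.120 − 0.73 − 1.12 = 0.699.

0.699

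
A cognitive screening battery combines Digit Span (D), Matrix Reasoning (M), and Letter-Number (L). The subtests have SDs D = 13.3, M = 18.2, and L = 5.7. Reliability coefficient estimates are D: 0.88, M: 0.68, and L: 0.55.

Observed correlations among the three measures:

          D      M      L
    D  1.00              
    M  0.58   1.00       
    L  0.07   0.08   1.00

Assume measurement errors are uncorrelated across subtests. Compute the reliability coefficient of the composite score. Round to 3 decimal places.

Var(D+M+L) = 13.3² + 18.2² + 5.7² + 2·[13.3·18.2·0.58 + 13.3·5.7·0.07 + 18.2·5.7·0.08] = 540.62 + 308.001 = 848.621.
Because errors are independent across components, Cov(Tᵢ,Tⱼ) = Cov(Xᵢ,Xⱼ); the off-diagonal part of the true-score variance is the same as above.
True-score variance = [13.3²·0.88 + 18.2²·0.68 + 5.7²·0.55] + 308.001 = 398.776 + 308.001 = 706.777.
Reliability = 706.777 / 848.621 = 0.833.

0.833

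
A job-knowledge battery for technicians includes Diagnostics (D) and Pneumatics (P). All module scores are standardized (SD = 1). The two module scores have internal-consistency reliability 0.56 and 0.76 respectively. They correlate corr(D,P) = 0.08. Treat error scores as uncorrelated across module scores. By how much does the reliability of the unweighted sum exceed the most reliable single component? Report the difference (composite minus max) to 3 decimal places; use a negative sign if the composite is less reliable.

-0.075

Var(sum) = 2 + 0.16 = 2.16; true-score variance = 1.32 + 0.16 = 1.48; composite reliability = 0.6852.
Max component reliability = 0.7600.
Difference = 0.6852 − 0.7600 = -0.075.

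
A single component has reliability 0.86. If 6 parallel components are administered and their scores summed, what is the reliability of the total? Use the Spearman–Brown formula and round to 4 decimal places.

ρ_k = kρ / (1 + (k−1)ρ) = 6·0.86 / (1 + 5·0.86) = 5.160 / 5.300 = 0.9736.

0.9736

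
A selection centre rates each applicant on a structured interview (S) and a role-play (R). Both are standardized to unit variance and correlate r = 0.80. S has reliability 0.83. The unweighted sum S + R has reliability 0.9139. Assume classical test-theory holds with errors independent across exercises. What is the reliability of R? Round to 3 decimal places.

Var(S+R) = 2 + 2·0.80 = 3.600.
True-score variance = ρ_S + ρ_R + 2·0.80, so 0.9139 = (0.83 + ρ_R + 1.60) / 3.600.
ρ_R = 0.9139·3.600 − 0.83 − 1.60 = 0.860.

0.860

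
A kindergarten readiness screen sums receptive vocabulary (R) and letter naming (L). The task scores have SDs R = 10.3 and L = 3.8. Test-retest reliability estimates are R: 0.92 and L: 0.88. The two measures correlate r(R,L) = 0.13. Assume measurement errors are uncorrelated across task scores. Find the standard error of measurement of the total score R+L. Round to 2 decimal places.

3.20

Var(total) = 120.53 + 10.1764 = 130.706.
True-score variance = 110.31 + 10.1764 = 120.486, so reliability = 0.9218.
Error variance = 130.706 − 120.486 = 10.22; SEM = √10.22 = 3.20.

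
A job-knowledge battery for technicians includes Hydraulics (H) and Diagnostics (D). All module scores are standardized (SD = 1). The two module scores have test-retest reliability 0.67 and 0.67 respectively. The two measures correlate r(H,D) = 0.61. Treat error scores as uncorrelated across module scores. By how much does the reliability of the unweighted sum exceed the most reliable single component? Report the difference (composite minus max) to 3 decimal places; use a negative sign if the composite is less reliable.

Var(sum) = 2 + 1.22 = 3.22; true-score variance = 1.34 + 1.22 = 2.56; composite reliability = 0.7950.
Max component reliability = 0.6700.
Difference = 0.7950 − 0.6700 = 0.125.

0.125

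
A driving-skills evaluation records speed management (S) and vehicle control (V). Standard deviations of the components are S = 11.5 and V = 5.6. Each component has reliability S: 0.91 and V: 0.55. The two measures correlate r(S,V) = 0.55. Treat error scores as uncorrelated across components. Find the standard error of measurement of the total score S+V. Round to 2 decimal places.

Var(total) = 163.61 + 70.84 = 234.45.
True-score variance = 137.596 + 70.84 = 208.436, so reliability = 0.8890.
Error variance = 234.45 − 208.436 = 26.0145; SEM = √26.0145 = 5.10.

5.10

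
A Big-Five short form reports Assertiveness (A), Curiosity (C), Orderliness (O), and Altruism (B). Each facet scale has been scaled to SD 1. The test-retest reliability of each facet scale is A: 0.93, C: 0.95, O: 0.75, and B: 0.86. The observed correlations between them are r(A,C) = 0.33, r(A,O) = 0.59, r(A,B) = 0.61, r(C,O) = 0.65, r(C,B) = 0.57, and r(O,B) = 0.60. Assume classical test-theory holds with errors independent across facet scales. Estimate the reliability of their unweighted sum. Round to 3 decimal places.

Var(A+C+O+B) = 4 + 2·[0.33 + 0.59 + 0.61 + 0.65 + 0.57 + 0.60] = 4 + 6.7 = 10.7.
With uncorrelated errors the cross-covariances are all true-score covariance, so they carry over unchanged; only the diagonal terms shrink to ρᵢσᵢ².
True-score variance = [0.93 + 0.95 + 0.75 + 0.86] + 6.7 = 3.49 + 6.7 = 10.19.
Reliability = 10.19 / 10.7 = 0.952.

0.952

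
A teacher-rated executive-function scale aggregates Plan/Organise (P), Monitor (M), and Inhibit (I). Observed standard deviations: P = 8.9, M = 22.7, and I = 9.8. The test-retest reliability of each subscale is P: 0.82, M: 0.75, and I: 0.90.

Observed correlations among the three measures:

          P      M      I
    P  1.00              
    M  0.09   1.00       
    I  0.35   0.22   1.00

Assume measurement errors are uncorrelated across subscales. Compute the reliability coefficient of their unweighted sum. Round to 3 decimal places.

Var(P+M+I) = 8.9² + 22.7² + 9.8² + 2·[8.9·22.7·0.09 + 8.9·9.8·0.35 + 22.7·9.8·0.22] = 690.54 + 195.302 = 885.842.
With uncorrelated errors the cross-covariances are all true-score covariance, so they carry over unchanged; only the diagonal terms shrink to ρᵢσᵢ².
True-score variance = [8.9²·0.82 + 22.7²·0.75 + 9.8²·0.90] + 195.302 = 537.856 + 195.302 = 733.158.
Reliability = 733.158 / 885.842 = 0.828.

0.828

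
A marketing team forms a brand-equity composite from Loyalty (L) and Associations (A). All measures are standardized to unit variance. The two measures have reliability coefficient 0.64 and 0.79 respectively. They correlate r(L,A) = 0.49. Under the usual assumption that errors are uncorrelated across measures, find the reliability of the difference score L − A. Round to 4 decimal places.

Var(L−A) = 1 + 1 − 2·0.49 = 2 − 0.98 = 1.02.
With uncorrelated errors the cross-covariances are all true-score covariance, so they carry over unchanged; only the diagonal terms shrink to ρᵢσᵢ².
True-score variance = [0.64 + 0.79] − 0.98 = 1.43 − 0.98 = 0.45.
Reliability = 0.45 / 1.02 = 0.4412.

0.4412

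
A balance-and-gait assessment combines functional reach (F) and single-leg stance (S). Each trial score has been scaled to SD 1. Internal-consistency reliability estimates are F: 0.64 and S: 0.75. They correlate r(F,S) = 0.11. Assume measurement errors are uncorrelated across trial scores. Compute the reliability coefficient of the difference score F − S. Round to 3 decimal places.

0.657

Var(F−S) = 1 + 1 − 2·0.11 = 2 − 0.22 = 1.78.
Under uncorrelated errors the observed covariances equal the true-score covariances, so only the own-variance terms attenuate.
True-score variance = [0.64 + 0.75] − 0.22 = 1.39 − 0.22 = 1.17.
Reliability = 1.17 / 1.78 = 0.657.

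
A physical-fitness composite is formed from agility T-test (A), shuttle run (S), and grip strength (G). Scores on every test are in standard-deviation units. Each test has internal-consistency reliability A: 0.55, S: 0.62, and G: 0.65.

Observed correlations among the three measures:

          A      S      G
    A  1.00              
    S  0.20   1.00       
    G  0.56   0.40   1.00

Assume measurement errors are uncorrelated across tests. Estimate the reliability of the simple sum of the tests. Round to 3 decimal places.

Var(A+S+G) = 3 + 2·[0.20 + 0.56 + 0.40] = 3 + 2.32 = 5.32.
Under uncorrelated errors the observed covariances equal the true-score covariances, so only the own-variance terms attenuate.
True-score variance = [0.55 + 0.62 + 0.65] + 2.32 = 1.82 + 2.32 = 4.14.
Reliability = 4.14 / 5.32 = 0.778.

0.778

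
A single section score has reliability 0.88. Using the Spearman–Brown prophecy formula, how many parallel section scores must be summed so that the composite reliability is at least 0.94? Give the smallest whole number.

k ≥ ρ*(1−ρ₁)/(ρ₁(1−ρ*)) = 0.94·0.12 / (0.88·0.06) = 2.136.
Smallest integer k = 3.

3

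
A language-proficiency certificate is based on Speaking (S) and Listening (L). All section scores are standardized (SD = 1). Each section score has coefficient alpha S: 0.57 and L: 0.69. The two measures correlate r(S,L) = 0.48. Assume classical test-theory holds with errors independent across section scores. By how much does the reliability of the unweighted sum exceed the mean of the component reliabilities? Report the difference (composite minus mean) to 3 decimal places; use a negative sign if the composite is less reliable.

Var(sum) = 2 + 0.96 = 2.96; true-score variance = 1.26 + 0.96 = 2.22; composite reliability = 0.7500.
Mean component reliability = 0.6300.
Difference = 0.7500 − 0.6300 = 0.120.

0.120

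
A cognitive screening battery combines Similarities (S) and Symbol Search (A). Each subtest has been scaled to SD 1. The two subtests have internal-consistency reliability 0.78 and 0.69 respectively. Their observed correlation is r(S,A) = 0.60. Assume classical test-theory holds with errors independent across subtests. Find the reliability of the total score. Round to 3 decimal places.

Var(S+A) = 2 + 2·[0.60] = 2 + 1.2 = 3.2.
Because errors are independent across components, Cov(Tᵢ,Tⱼ) = Cov(Xᵢ,Xⱼ); the off-diagonal part of the true-score variance is the same as above.
True-score variance = [0.78 + 0.69] + 1.2 = 1.47 + 1.2 = 2.67.
Reliability = 2.67 / 3.2 = 0.834.

0.834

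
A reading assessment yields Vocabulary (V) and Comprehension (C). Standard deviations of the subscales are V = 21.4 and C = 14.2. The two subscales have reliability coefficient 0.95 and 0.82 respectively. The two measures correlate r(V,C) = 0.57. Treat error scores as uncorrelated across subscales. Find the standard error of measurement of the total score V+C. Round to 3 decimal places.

Var(total) = 659.6 + 346.423 = 1006.02.
True-score variance = 600.407 + 346.423 = 946.83, so reliability = 0.9412.
Error variance = 1006.02 − 946.83 = 59.1932; SEM = √59.1932 = 7.694.

7.694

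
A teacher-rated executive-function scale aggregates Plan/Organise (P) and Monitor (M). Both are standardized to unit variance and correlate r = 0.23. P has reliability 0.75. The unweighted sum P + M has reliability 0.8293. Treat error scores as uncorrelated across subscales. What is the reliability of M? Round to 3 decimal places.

0.830

Var(P+M) = 2 + 2·0.23 = 2.460.
True-score variance = ρ_P + ρ_M + 2·0.23, so 0.8293 = (0.75 + ρ_M + 0.46) / 2.460.
ρ_M = 0.8293·2.460 − 0.75 − 0.46 = 0.830.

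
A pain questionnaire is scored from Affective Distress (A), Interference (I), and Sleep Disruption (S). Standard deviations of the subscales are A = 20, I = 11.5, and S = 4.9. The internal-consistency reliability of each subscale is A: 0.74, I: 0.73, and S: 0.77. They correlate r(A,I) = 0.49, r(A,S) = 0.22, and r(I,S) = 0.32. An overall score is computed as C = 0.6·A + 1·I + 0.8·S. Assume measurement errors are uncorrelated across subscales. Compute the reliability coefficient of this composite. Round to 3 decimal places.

Var(C) = 0.6²·20² + 11.5² + 0.8²·4.9² + 2·[0.6·20·11.5·0.49 + 0.48·20·4.9·0.22 + 0.8·11.5·4.9·0.32] = 291.616 + 184.789 = 476.405.
Under uncorrelated errors the observed covariances equal the true-score covariances, so only the own-variance terms attenuate.
True-score variance = [0.6²·20²·0.74 + 11.5²·0.73 + 0.8²·4.9²·0.77] + 184.789 = 214.935 + 184.789 = 399.723.
Reliability = 399.723 / 476.405 = 0.839.

0.839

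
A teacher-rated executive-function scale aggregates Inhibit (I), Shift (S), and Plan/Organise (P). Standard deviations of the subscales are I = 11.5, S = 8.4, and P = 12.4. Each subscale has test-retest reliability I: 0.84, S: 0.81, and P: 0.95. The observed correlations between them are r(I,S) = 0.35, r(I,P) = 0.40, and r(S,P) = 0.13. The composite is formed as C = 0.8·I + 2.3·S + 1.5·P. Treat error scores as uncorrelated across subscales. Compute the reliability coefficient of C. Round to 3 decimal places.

0.912

Var(C) = 0.8²·11.5² + 2.3²·8.4² + 1.5²·12.4² + 2·[1.84·11.5·8.4·0.35 + 1.2·11.5·12.4·0.40 + 3.45·8.4·12.4·0.13] = 803.862 + 354.748 = 1158.61.
With uncorrelated errors the cross-covariances are all true-score covariance, so they carry over unchanged; only the diagonal terms shrink to ρᵢσᵢ².
True-score variance = [0.8²·11.5²·0.84 + 2.3²·8.4²·0.81 + 1.5²·12.4²·0.95] + 354.748 = 702.102 + 354.748 = 1056.85.
Reliability = 1056.85 / 1158.61 = 0.912.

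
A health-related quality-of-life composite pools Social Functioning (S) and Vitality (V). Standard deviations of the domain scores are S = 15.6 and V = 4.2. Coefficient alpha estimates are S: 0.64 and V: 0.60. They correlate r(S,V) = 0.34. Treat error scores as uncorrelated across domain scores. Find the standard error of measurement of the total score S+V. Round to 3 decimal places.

Var(total) = 261 + 44.5536 = 305.554.
True-score variance = 166.334 + 44.5536 = 210.888, so reliability = 0.6902.
Error variance = 305.554 − 210.888 = 94.6656; SEM = √94.6656 = 9.730.

9.730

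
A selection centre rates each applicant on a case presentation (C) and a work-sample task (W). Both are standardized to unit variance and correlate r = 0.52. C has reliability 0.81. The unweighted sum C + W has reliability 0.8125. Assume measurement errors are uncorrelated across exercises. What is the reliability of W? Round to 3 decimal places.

Var(C+W) = 2 + 2·0.52 = 3.040.
True-score variance = ρ_C + ρ_W + 2·0.52, so 0.8125 = (0.81 + ρ_W + 1.04) / 3.040.
ρ_W = 0.8125·3.040 − 0.81 − 1.04 = 0.620.

0.620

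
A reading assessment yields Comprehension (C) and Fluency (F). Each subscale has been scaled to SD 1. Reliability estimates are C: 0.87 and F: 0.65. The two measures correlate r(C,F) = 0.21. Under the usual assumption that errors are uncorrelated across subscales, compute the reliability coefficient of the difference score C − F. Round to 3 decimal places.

0.696

Var(C−F) = 1 + 1 − 2·0.21 = 2 − 0.42 = 1.58.
Under uncorrelated errors the observed covariances equal the true-score covariances, so only the own-variance terms attenuate.
True-score variance = [0.87 + 0.65] − 0.42 = 1.52 − 0.42 = 1.1.
Reliability = 1.1 / 1.58 = 0.696.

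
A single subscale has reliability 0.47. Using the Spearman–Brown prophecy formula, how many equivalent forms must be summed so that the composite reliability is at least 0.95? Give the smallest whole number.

k ≥ ρ*(1−ρ₁)/(ρ₁(1−ρ*)) = 0.95·0.53 / (0.47·0.05) = 21.426.
Smallest integer k = 22.

22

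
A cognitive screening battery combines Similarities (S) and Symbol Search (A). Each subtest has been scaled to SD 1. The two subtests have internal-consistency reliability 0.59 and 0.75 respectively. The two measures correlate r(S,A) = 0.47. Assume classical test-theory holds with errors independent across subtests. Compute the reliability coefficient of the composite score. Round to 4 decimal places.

Var(S+A) = 2 + 2·[0.47] = 2 + 0.94 = 2.94.
Under uncorrelated errors the observed covariances equal the true-score covariances, so only the own-variance terms attenuate.
True-score variance = [0.59 + 0.75] + 0.94 = 1.34 + 0.94 = 2.28.
Reliability = 2.28 / 2.94 = 0.7755.

0.7755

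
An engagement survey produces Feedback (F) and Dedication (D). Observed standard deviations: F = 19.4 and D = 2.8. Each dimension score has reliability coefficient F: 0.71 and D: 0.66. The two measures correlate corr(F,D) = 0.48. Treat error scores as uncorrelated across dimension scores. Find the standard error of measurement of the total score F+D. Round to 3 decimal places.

10.574

Var(total) = 384.2 + 52.1472 = 436.347.
True-score variance = 272.39 + 52.1472 = 324.537, so reliability = 0.7438.
Error variance = 436.347 − 324.537 = 111.81; SEM = √111.81 = 10.574.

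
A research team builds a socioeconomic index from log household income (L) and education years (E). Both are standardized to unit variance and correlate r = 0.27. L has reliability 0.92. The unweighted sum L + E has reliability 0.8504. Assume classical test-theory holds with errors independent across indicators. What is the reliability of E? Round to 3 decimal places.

0.700

Var(L+E) = 2 + 2·0.27 = 2.540.
True-score variance = ρ_L + ρ_E + 2·0.27, so 0.8504 = (0.92 + ρ_E + 0.54) / 2.540.
ρ_E = 0.8504·2.540 − 0.92 − 0.54 = 0.700.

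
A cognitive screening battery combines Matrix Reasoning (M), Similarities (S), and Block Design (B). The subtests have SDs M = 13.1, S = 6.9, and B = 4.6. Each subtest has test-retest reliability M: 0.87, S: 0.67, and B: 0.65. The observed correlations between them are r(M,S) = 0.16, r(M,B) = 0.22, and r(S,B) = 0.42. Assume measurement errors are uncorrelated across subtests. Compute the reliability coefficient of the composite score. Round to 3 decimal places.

Var(M+S+B) = 13.1² + 6.9² + 4.6² + 2·[13.1·6.9·0.16 + 13.1·4.6·0.22 + 6.9·4.6·0.42] = 240.38 + 82.1008 = 322.481.
Because errors are independent across components, Cov(Tᵢ,Tⱼ) = Cov(Xᵢ,Xⱼ); the off-diagonal part of the true-score variance is the same as above.
True-score variance = [13.1²·0.87 + 6.9²·0.67 + 4.6²·0.65] + 82.1008 = 194.953 + 82.1008 = 277.054.
Reliability = 277.054 / 322.481 = 0.859.

0.859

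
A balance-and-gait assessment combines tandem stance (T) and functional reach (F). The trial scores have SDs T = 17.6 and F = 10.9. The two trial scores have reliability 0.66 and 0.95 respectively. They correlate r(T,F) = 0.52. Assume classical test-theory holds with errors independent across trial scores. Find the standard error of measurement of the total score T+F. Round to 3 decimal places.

10.548

Var(total) = 428.57 + 199.514 = 628.084.
True-score variance = 317.311 + 199.514 = 516.825, so reliability = 0.8229.
Error variance = 628.084 − 516.825 = 111.259; SEM = √111.259 = 10.548.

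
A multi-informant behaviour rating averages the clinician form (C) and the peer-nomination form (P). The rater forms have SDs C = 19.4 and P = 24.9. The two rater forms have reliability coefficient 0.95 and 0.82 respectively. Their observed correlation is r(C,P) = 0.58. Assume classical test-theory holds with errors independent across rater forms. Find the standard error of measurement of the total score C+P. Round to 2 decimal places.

Var(total) = 996.37 + 560.35 = 1556.72.
True-score variance = 865.95 + 560.35 = 1426.3, so reliability = 0.9162.
Error variance = 1556.72 − 1426.3 = 130.42; SEM = √130.42 = 11.42.

11.42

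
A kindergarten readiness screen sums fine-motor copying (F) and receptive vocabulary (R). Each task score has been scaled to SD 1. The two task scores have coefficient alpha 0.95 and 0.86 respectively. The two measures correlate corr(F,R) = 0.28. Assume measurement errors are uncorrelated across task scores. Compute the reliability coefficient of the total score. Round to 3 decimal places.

0.926

Var(F+R) = 2 + 2·[0.28] = 2 + 0.56 = 2.56.
Under uncorrelated errors the observed covariances equal the true-score covariances, so only the own-variance terms attenuate.
True-score variance = [0.95 + 0.86] + 0.56 = 1.81 + 0.56 = 2.37.
Reliability = 2.37 / 2.56 = 0.926.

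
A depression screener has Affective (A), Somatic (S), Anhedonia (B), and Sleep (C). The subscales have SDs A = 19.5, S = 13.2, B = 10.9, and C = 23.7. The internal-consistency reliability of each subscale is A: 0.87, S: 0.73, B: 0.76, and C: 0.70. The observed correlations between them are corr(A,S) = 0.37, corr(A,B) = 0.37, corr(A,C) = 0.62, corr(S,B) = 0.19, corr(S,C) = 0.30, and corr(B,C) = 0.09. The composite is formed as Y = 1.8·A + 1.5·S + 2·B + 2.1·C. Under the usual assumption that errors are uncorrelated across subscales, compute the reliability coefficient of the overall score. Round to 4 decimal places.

0.8720

Var(Y) = 1.8²·19.5² + 1.5²·13.2² + 2²·10.9² + 2.1²·23.7² + 2·[2.7·19.5·13.2·0.37 + 3.6·19.5·10.9·0.37 + 3.78·19.5·23.7·0.62 + 3·13.2·10.9·0.19 + 3.15·13.2·23.7·0.30 + 4.2·10.9·23.7·0.09] = 4576.34 + 4197.3 = 8773.64.
Under uncorrelated errors the observed covariances equal the true-score covariances, so only the own-variance terms attenuate.
True-score variance = [1.8²·19.5²·0.87 + 1.5²·13.2²·0.73 + 2²·10.9²·0.76 + 2.1²·23.7²·0.70] + 4197.3 = 3453.16 + 4197.3 = 7650.45.
Reliability = 7650.45 / 8773.64 = 0.8720.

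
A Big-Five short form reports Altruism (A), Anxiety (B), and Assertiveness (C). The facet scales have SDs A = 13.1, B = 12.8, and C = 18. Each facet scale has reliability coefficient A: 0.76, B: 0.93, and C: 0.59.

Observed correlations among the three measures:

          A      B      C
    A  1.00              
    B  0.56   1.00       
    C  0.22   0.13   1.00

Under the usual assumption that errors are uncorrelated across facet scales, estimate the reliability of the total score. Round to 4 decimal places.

0.8165

Var(A+B+C) = 13.1² + 12.8² + 18² + 2·[13.1·12.8·0.56 + 13.1·18·0.22 + 12.8·18·0.13] = 659.45 + 351.458 = 1010.91.
Under uncorrelated errors the observed covariances equal the true-score covariances, so only the own-variance terms attenuate.
True-score variance = [13.1²·0.76 + 12.8²·0.93 + 18²·0.59] + 351.458 = 473.955 + 351.458 = 825.412.
Reliability = 825.412 / 1010.91 = 0.8165.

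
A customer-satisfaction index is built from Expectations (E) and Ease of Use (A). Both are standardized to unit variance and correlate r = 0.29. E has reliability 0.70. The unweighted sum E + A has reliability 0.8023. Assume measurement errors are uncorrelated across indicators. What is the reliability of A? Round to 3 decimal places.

0.790

Var(E+A) = 2 + 2·0.29 = 2.580.
True-score variance = ρ_E + ρ_A + 2·0.29, so 0.8023 = (0.70 + ρ_A + 0.58) / 2.580.
ρ_A = 0.8023·2.580 − 0.70 − 0.58 = 0.790.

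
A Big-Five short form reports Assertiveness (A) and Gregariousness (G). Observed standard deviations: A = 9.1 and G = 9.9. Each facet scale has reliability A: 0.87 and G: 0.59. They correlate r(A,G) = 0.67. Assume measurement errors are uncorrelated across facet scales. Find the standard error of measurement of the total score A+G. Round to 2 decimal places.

Var(total) = 180.82 + 120.721 = 301.541.
True-score variance = 129.871 + 120.721 = 250.591, so reliability = 0.8310.
Error variance = 301.541 − 250.591 = 50.9494; SEM = √50.9494 = 7.14.

7.14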